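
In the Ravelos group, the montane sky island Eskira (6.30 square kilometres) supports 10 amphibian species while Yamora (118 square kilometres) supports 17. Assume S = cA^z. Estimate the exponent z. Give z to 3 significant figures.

0.181

Taking logs: ln S = ln c + z ln A, so z = (ln S₂ − ln S₁)/(ln A₂ − ln A₁).
z = ln(17/10) / ln(118/6.3) = ln(1.7) / ln(18.73) = 0.5306 / 2.9301 = 0.1811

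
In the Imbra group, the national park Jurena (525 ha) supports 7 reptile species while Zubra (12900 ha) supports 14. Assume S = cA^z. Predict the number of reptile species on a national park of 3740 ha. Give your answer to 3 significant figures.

z = ln(14/7) / ln(12900/525) = 0.6931 / 3.2016 = 0.2165
c = 7 / 525^0.2165 = 7 / 3.881 = 1.804
S₃ = 1.804 × 3740^0.2165 = 1.804 × 5.937 ≈ 10.71

10.7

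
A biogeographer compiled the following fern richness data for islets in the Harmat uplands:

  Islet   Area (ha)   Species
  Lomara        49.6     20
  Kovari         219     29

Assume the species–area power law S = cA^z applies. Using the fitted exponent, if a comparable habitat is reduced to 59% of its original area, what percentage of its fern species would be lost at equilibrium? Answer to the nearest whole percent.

z = ln(29/20) / ln(219/49.6) = 0.3716 / 1.4851 = 0.2502
S_new/S_old = (A_new/A_old)^z = 0.59^0.2502 = exp(0.2502 × -0.5276) = 0.8763
Fraction lost = 1 − 0.8763 = 0.1237

12%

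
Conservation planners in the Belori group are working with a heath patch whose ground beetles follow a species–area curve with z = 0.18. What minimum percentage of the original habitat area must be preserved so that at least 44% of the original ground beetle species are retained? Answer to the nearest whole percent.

Need (A_new/A_old)^0.18 = 0.44, so A_new/A_old = 0.44^(1/0.18) = 0.44^5.556
ln(A_new/A_old) = ln 0.44 / 0.18 = -0.8210 / 0.18 = -4.5610
A_new/A_old = e^-4.5610 ≈ 0.01045

1%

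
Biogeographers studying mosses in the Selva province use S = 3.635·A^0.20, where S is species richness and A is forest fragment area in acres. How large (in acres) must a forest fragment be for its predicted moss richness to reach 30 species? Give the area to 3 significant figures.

30 = 3.635 × A^0.2  ⇒  A^0.2 = 30/3.635 = 8.253
ln A = ln(8.253) / 0.2 = 2.1106 / 0.2 = 10.5529
A = e^10.5529 ≈ 38290 acres

38300 acres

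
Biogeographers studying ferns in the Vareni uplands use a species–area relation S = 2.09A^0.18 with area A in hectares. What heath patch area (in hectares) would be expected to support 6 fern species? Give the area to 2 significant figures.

350 hectares

6 = 2.09 × A^0.18  ⇒  A^0.18 = 6/2.09 = 2.871
ln A = ln(2.871) / 0.18 = 1.0546 / 0.18 = 5.8589
A = e^5.8589 ≈ 350.3 hectares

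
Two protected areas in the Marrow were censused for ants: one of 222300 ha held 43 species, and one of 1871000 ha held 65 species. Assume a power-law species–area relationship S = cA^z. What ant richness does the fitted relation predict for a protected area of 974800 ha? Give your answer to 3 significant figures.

57.3

z = ln(65/43) / ln(1871000/222300) = 0.4132 / 2.1302 = 0.1940
c = 43 / 222300^0.1940 = 43 / 10.89 = 3.948
S₃ = 3.948 × 974800^0.1940 = 3.948 × 14.51 ≈ 57.28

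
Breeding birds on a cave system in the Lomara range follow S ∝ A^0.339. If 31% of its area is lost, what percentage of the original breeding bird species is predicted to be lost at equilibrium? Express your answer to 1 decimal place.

S_new/S_old = (A_new/A_old)^z = 0.69^0.339
= exp(0.339 × ln 0.69) = exp(0.339 × -0.3711) = exp(-0.1258) ≈ 0.8818
Fraction lost = 1 − 0.8818 = 0.1182

11.8%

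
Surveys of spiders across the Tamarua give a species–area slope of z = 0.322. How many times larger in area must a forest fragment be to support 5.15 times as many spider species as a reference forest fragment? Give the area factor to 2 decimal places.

162.40

(A₂/A₁)^0.322 = 5.15, so A₂/A₁ = 5.15^(1/0.322) = 5.15^3.106
ln(A₂/A₁) = ln 5.15 / 0.322 = 1.6390 / 0.322 = 5.0901
A₂/A₁ = e^5.0901 ≈ 162.4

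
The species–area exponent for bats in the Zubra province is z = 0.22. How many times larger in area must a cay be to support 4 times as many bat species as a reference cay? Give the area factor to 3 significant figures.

545

(A₂/A₁)^0.22 = 4, so A₂/A₁ = 4^(1/0.22) = 4^4.545
ln(A₂/A₁) = ln 4 / 0.22 = 1.3863 / 0.22 = 6.3013
A₂/A₁ = e^6.3013 ≈ 545.3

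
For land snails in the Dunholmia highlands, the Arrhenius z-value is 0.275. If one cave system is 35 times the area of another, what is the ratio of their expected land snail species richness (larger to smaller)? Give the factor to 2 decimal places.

2.66

S₂/S₁ = (A₂/A₁)^z = 35^0.275
ln(S₂/S₁) = 0.275 × ln 35 = 0.275 × 3.5553 = 0.9777
S₂/S₁ = e^0.9777 ≈ 2.658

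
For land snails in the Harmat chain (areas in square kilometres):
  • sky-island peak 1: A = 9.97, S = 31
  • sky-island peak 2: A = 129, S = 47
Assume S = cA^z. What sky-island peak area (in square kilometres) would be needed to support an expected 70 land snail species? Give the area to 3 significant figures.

1500 square kilometres

z = ln(47/31) / ln(129/9.97) = 0.4162 / 2.5602 = 0.1625
c = 31 / 9.97^0.1625 = 31 / 1.453 = 21.33
A = (70/21.33)^(1/0.1625) ⇒ ln A = ln(3.281)/0.1625 = 7.3105
A = e^7.3105 ≈ 1496 square kilometres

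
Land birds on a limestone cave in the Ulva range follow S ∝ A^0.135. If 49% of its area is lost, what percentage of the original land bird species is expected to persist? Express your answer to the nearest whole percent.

S_new/S_old = (A_new/A_old)^z = 0.51^0.135
= exp(0.135 × ln 0.51) = exp(0.135 × -0.6733) = exp(-0.0909) ≈ 0.9131

91%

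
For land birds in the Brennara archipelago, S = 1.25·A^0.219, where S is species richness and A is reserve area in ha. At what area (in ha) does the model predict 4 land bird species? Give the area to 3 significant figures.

203 ha

4 = 1.25 × A^0.219  ⇒  A^0.219 = 4/1.25 = 3.2
ln A = ln(3.2) / 0.219 = 1.1632 / 0.219 = 5.3112
A = e^5.3112 ≈ 202.6 ha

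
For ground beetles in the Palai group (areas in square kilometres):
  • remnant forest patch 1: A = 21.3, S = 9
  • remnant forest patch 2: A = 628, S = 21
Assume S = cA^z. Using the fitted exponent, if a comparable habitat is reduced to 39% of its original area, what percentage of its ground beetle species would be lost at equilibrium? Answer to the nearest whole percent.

z = ln(21/9) / ln(628/21.3) = 0.8473 / 3.3838 = 0.2504
S_new/S_old = (A_new/A_old)^z = 0.39^0.2504 = exp(0.2504 × -0.9416) = 0.79
Fraction lost = 1 − 0.79 = 0.21

21%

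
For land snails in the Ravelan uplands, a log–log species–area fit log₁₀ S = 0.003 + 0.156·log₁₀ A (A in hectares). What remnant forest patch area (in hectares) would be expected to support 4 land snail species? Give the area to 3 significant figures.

6920 hectares

4 = 1.007 × A^0.156  ⇒  A^0.156 = 4/1.007 = 3.972
ln A = ln(3.972) / 0.156 = 1.3794 / 0.156 = 8.8422
A = e^8.8422 ≈ 6920 hectares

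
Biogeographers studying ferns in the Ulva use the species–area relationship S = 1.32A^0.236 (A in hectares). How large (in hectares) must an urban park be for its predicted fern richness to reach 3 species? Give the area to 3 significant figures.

3 = 1.32 × A^0.236  ⇒  A^0.236 = 3/1.32 = 2.273
ln A = ln(2.273) / 0.236 = 0.8210 / 0.236 = 3.4787
A = e^3.4787 ≈ 32.42 hectares

32.4 hectares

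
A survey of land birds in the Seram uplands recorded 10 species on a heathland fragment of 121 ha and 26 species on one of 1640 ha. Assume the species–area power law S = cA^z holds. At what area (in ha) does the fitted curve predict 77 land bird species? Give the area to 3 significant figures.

31700 ha

z = ln(26/10) / ln(1640/121) = 0.9555 / 2.6067 = 0.3666
c = 10 / 121^0.3666 = 10 / 5.801 = 1.724
A = (77/1.724)^(1/0.3666) ⇒ ln A = ln(44.67)/0.3666 = 10.3643
A = e^10.3643 ≈ 31707 ha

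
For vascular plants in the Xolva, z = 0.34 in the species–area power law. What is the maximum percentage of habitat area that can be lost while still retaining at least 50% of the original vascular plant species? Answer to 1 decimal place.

Need (A_new/A_old)^0.34 = 0.5, so A_new/A_old = 0.5^(1/0.34) = 0.5^2.941
ln(A_new/A_old) = ln 0.5 / 0.34 = -0.6931 / 0.34 = -2.0387
A_new/A_old = e^-2.0387 ≈ 0.1302
Fraction that can be lost = 1 − 0.1302 = 0.8698

87.0%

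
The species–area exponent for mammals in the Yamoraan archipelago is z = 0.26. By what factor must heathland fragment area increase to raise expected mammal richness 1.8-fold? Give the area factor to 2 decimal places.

9.59

(A₂/A₁)^0.26 = 1.8, so A₂/A₁ = 1.8^(1/0.26) = 1.8^3.846
ln(A₂/A₁) = ln 1.8 / 0.26 = 0.5878 / 0.26 = 2.2607
A₂/A₁ = e^2.2607 ≈ 9.59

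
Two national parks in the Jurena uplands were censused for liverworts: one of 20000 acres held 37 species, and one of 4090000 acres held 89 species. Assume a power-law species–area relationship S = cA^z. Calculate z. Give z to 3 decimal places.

Taking logs: ln S = ln c + z ln A, so z = (ln S₂ − ln S₁)/(ln A₂ − ln A₁).
z = ln(89/37) / ln(4090000/20000) = ln(2.405) / ln(204.5) = 0.8777 / 5.3206 = 0.1650

0.165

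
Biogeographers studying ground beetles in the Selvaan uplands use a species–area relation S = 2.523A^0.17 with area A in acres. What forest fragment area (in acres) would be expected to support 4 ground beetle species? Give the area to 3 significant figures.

4 = 2.523 × A^0.17  ⇒  A^0.17 = 4/2.523 = 1.585
ln A = ln(1.585) / 0.17 = 0.4608 / 0.17 = 2.7109
A = e^2.7109 ≈ 15.04 acres

15.0 acres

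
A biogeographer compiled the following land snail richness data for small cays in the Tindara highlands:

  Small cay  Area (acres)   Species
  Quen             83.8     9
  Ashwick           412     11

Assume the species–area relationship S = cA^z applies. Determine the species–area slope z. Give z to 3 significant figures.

0.126

Taking logs: ln S = ln c + z ln A, so z = (ln S₂ − ln S₁)/(ln A₂ − ln A₁).
z = ln(11/9) / ln(412/83.8) = ln(1.222) / ln(4.916) = 0.2007 / 1.5926 = 0.1260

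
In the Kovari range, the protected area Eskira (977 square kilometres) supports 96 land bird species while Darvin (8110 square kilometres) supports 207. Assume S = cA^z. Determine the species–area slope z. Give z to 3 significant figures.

0.363

Taking logs: ln S = ln c + z ln A, so z = (ln S₂ − ln S₁)/(ln A₂ − ln A₁).
z = ln(207/96) / ln(8110/977) = ln(2.156) / ln(8.301) = 0.7684 / 2.1164 = 0.3631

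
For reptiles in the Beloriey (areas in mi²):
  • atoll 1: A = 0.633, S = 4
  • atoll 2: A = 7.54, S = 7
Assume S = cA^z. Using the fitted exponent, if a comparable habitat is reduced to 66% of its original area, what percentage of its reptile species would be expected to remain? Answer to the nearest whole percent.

91%

z = ln(7/4) / ln(7.54/0.633) = 0.5596 / 2.4775 = 0.2259
S_new/S_old = (A_new/A_old)^z = 0.66^0.2259 = exp(0.2259 × -0.4155) = 0.9104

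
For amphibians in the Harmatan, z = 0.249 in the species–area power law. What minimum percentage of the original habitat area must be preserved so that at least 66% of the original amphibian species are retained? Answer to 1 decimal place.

18.8%

Need (A_new/A_old)^0.249 = 0.66, so A_new/A_old = 0.66^(1/0.249) = 0.66^4.016
ln(A_new/A_old) = ln 0.66 / 0.249 = -0.4155 / 0.249 = -1.6687
A_new/A_old = e^-1.6687 ≈ 0.1885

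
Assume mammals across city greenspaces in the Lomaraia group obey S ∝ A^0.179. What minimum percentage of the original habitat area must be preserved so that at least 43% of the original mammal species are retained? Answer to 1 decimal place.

0.9%

Need (A_new/A_old)^0.179 = 0.43, so A_new/A_old = 0.43^(1/0.179) = 0.43^5.587
ln(A_new/A_old) = ln 0.43 / 0.179 = -0.8440 / 0.179 = -4.7149
A_new/A_old = e^-4.7149 ≈ 0.008961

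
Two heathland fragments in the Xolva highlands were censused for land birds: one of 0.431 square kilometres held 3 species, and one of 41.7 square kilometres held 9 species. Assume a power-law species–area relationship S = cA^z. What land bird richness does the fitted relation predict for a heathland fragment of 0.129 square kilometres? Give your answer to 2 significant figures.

2.2

z = ln(9/3) / ln(41.7/0.431) = 1.0986 / 4.5721 = 0.2403
c = 3 / 0.431^0.2403 = 3 / 0.8169 = 3.672
S₃ = 3.672 × 0.129^0.2403 = 3.672 × 0.6113 ≈ 2.245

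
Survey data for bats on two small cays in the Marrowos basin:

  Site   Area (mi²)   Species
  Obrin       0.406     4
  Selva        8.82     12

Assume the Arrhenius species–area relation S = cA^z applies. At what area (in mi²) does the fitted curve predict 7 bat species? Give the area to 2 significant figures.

1.9 mi²

z = ln(12/4) / ln(8.82/0.406) = 1.0986 / 3.0784 = 0.3569
c = 4 / 0.406^0.3569 = 4 / 0.7249 = 5.518
A = (7/5.518)^(1/0.3569) ⇒ ln A = ln(1.269)/0.3569 = 0.6667
A = e^0.6667 ≈ 1.948 mi²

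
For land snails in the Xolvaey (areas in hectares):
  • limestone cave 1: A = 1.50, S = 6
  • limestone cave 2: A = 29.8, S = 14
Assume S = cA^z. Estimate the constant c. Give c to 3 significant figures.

5.35

z = ln(S₂/S₁) / ln(A₂/A₁) = ln(14/6) / ln(29.8/1.5) = 0.8473 / 2.9890 = 0.2835
c = S₁ / A₁^z = 6 / 1.5^0.2835 = 6 / 1.122 = 5.349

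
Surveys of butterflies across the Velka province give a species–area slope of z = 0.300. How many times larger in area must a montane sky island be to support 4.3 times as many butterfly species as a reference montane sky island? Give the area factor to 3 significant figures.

(A₂/A₁)^0.3 = 4.3, so A₂/A₁ = 4.3^(1/0.3) = 4.3^3.333
ln(A₂/A₁) = ln 4.3 / 0.3 = 1.4586 / 0.3 = 4.8621
A₂/A₁ = e^4.8621 ≈ 129.3

129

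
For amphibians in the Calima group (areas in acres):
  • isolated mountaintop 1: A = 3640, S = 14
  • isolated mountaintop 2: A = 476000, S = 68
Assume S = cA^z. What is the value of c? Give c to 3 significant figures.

0.980

z = ln(S₂/S₁) / ln(A₂/A₁) = ln(68/14) / ln(476000/3640) = 1.5805 / 4.8734 = 0.3243
c = S₁ / A₁^z = 14 / 3640^0.3243 = 14 / 14.28 = 0.9801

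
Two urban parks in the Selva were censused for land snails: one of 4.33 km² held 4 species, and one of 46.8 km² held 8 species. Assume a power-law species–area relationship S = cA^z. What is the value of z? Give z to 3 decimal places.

Taking logs: ln S = ln c + z ln A, so z = (ln S₂ − ln S₁)/(ln A₂ − ln A₁).
z = ln(8/4) / ln(46.8/4.33) = ln(2) / ln(10.81) = 0.6931 / 2.3803 = 0.2912

0.291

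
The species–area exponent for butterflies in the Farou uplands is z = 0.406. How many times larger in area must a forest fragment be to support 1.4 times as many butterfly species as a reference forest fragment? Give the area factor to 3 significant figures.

(A₂/A₁)^0.406 = 1.4, so A₂/A₁ = 1.4^(1/0.406) = 1.4^2.463
ln(A₂/A₁) = ln 1.4 / 0.406 = 0.3365 / 0.406 = 0.8287
A₂/A₁ = e^0.8287 ≈ 2.29

2.29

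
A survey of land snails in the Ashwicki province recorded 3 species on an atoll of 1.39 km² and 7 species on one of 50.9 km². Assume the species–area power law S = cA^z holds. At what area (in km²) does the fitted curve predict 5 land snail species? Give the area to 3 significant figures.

12.2 km²

z = ln(7/3) / ln(50.9/1.39) = 0.8473 / 3.6006 = 0.2353
c = 3 / 1.39^0.2353 = 3 / 1.081 = 2.776
A = (5/2.776)^(1/0.2353) ⇒ ln A = ln(1.801)/0.2353 = 2.5000
A = e^2.5000 ≈ 12.18 km²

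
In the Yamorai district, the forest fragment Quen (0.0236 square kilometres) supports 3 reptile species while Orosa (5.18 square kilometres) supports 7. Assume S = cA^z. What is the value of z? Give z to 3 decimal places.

0.157

Taking logs: ln S = ln c + z ln A, so z = (ln S₂ − ln S₁)/(ln A₂ − ln A₁).
z = ln(7/3) / ln(5.18/0.0236) = ln(2.333) / ln(219.5) = 0.8473 / 5.3913 = 0.1572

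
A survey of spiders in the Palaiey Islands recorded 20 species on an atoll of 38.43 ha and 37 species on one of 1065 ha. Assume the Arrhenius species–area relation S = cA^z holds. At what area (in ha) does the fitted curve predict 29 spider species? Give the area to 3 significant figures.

286 ha

z = ln(37/20) / ln(1065/38.43) = 0.6152 / 3.3219 = 0.1852
c = 20 / 38.43^0.1852 = 20 / 1.965 = 10.18
A = (29/10.18)^(1/0.1852) ⇒ ln A = ln(2.85)/0.1852 = 5.6552
A = e^5.6552 ≈ 285.8 ha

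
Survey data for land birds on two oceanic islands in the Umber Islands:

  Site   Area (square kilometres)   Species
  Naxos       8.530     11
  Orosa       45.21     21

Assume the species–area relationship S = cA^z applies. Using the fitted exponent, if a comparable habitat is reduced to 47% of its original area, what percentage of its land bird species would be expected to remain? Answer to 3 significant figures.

z = ln(21/11) / ln(45.21/8.53) = 0.6466 / 1.6677 = 0.3877
S_new/S_old = (A_new/A_old)^z = 0.47^0.3877 = exp(0.3877 × -0.7550) = 0.7462

74.6%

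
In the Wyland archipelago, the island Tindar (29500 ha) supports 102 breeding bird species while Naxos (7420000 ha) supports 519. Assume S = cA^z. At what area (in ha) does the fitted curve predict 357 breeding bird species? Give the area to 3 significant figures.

2080000 ha

z = ln(519/102) / ln(7420000/29500) = 1.6269 / 5.5275 = 0.2943
c = 102 / 29500^0.2943 = 102 / 20.68 = 4.932
A = (357/4.932)^(1/0.2943) ⇒ ln A = ln(72.39)/0.2943 = 14.5484
A = e^14.5484 ≈ 2081175 ha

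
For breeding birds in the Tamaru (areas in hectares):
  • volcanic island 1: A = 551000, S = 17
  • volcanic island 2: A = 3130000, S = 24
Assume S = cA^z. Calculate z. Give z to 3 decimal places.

0.199

Taking logs: ln S = ln c + z ln A, so z = (ln S₂ − ln S₁)/(ln A₂ − ln A₁).
z = ln(24/17) / ln(3130000/551000) = ln(1.412) / ln(5.681) = 0.3448 / 1.7371 = 0.1985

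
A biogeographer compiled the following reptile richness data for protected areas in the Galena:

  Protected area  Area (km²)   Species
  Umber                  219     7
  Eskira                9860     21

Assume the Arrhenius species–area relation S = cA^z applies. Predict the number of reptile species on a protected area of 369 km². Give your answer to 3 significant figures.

8.14

z = ln(21/7) / ln(9860/219) = 1.0986 / 3.8072 = 0.2886
c = 7 / 219^0.2886 = 7 / 4.736 = 1.478
S₃ = 1.478 × 369^0.2886 = 1.478 × 5.505 ≈ 8.137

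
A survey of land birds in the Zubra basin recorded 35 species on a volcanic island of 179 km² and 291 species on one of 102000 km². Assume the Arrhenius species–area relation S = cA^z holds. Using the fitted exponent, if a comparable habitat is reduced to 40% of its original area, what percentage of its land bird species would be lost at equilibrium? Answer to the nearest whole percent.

26%

z = ln(291/35) / ln(102000/179) = 2.1180 / 6.3453 = 0.3338
S_new/S_old = (A_new/A_old)^z = 0.4^0.3338 = exp(0.3338 × -0.9163) = 0.7365
Fraction lost = 1 − 0.7365 = 0.2635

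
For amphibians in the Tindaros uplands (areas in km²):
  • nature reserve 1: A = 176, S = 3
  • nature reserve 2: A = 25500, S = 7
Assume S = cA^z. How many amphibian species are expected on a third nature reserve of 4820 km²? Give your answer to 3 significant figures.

z = ln(7/3) / ln(25500/176) = 0.8473 / 4.9759 = 0.1703
c = 3 / 176^0.1703 = 3 / 2.412 = 1.244
S₃ = 1.244 × 4820^0.1703 = 1.244 × 4.238 ≈ 5.271

5.27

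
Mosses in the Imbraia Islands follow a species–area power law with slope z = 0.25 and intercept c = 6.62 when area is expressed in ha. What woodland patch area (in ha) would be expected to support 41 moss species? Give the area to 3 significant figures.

1470 ha

41 = 6.62 × A^0.25  ⇒  A^0.25 = 41/6.62 = 6.193
ln A = ln(6.193) / 0.25 = 1.8235 / 0.25 = 7.2939
A = e^7.2939 ≈ 1471 ha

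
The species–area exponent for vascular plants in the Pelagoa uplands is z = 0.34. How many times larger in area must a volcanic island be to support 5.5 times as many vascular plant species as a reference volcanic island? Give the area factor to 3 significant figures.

151

(A₂/A₁)^0.34 = 5.5, so A₂/A₁ = 5.5^(1/0.34) = 5.5^2.941
ln(A₂/A₁) = ln 5.5 / 0.34 = 1.7047 / 0.34 = 5.0140
A₂/A₁ = e^5.0140 ≈ 150.5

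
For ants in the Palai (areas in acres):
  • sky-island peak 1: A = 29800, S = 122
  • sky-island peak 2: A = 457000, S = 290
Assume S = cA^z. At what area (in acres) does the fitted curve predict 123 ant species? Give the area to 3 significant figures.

30600 acres

z = ln(290/122) / ln(457000/29800) = 0.8659 / 2.7302 = 0.3171
c = 122 / 29800^0.3171 = 122 / 26.24 = 4.649
A = (123/4.649)^(1/0.3171) ⇒ ln A = ln(26.46)/0.3171 = 10.3280
A = e^10.3280 ≈ 30577 acres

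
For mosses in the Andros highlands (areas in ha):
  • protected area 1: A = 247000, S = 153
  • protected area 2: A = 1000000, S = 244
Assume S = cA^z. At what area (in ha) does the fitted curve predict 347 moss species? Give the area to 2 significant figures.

2900000 ha

z = ln(244/153) / ln(1000000/247000) = 0.4667 / 1.3984 = 0.3338
c = 153 / 247000^0.3338 = 153 / 63.08 = 2.425
A = (347/2.425)^(1/0.3338) ⇒ ln A = ln(143.1)/0.3338 = 14.8706
A = e^14.8706 ≈ 2872244 ha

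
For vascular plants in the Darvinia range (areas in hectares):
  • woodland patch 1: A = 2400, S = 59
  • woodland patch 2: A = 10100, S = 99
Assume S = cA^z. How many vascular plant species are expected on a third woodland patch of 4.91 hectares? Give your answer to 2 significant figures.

z = ln(99/59) / ln(10100/2400) = 0.5176 / 1.4371 = 0.3602
c = 59 / 2400^0.3602 = 59 / 16.5 = 3.576
S₃ = 3.576 × 4.91^0.3602 = 3.576 × 1.774 ≈ 6.343

6.3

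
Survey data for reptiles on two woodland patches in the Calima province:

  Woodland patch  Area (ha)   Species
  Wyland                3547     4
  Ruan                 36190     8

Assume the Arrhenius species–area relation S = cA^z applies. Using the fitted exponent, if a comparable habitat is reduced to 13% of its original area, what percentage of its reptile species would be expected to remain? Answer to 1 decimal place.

z = ln(8/4) / ln(36190/3547) = 0.6931 / 2.3227 = 0.2984
S_new/S_old = (A_new/A_old)^z = 0.13^0.2984 = exp(0.2984 × -2.0402) = 0.544

54.4%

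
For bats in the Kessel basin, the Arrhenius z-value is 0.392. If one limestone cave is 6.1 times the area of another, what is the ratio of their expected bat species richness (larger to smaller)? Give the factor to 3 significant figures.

S₂/S₁ = (A₂/A₁)^z = 6.1^0.392
ln(S₂/S₁) = 0.392 × ln 6.1 = 0.392 × 1.8083 = 0.7088
S₂/S₁ = e^0.7088 ≈ 2.032

2.03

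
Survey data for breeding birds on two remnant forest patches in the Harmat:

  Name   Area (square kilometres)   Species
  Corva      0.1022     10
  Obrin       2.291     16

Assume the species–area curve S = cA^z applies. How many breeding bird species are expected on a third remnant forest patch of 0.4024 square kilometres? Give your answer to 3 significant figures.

z = ln(16/10) / ln(2.291/0.1022) = 0.4700 / 3.1098 = 0.1511
c = 10 / 0.1022^0.1511 = 10 / 0.7084 = 14.12
S₃ = 14.12 × 0.4024^0.1511 = 14.12 × 0.8715 ≈ 12.3

12.3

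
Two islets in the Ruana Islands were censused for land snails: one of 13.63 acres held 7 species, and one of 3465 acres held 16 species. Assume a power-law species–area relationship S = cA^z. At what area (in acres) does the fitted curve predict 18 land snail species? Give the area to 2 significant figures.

z = ln(16/7) / ln(3465/13.63) = 0.8267 / 5.5382 = 0.1493
c = 7 / 13.63^0.1493 = 7 / 1.477 = 4.74
A = (18/4.74)^(1/0.1493) ⇒ ln A = ln(3.798)/0.1493 = 8.9395
A = e^8.9395 ≈ 7628 acres

7600 acres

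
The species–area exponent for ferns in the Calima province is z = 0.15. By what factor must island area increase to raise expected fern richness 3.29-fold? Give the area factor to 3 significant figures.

2810

(A₂/A₁)^0.15 = 3.29, so A₂/A₁ = 3.29^(1/0.15) = 3.29^6.667
ln(A₂/A₁) = ln 3.29 / 0.15 = 1.1909 / 0.15 = 7.9393
A₂/A₁ = e^7.9393 ≈ 2805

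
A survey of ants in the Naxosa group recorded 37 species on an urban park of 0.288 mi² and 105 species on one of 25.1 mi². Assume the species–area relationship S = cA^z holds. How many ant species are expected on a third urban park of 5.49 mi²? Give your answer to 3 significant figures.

73.6

z = ln(105/37) / ln(25.1/0.288) = 1.0430 / 4.4677 = 0.2335
c = 37 / 0.288^0.2335 = 37 / 0.7478 = 49.48
S₃ = 49.48 × 5.49^0.2335 = 49.48 × 1.488 ≈ 73.63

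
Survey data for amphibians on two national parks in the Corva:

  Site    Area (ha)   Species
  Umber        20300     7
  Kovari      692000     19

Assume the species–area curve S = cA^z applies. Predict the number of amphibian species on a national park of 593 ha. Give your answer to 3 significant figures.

2.58

z = ln(19/7) / ln(692000/20300) = 0.9985 / 3.5290 = 0.2830
c = 7 / 20300^0.2830 = 7 / 16.55 = 0.4229
S₃ = 0.4229 × 593^0.2830 = 0.4229 × 6.09 ≈ 2.576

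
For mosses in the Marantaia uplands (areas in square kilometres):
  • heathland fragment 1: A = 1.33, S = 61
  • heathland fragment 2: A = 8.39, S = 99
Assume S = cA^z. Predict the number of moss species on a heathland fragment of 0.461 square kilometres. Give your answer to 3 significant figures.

46.2

z = ln(99/61) / ln(8.39/1.33) = 0.4842 / 1.8419 = 0.2629
c = 61 / 1.33^0.2629 = 61 / 1.078 = 56.59
S₃ = 56.59 × 0.461^0.2629 = 56.59 × 0.8158 ≈ 46.17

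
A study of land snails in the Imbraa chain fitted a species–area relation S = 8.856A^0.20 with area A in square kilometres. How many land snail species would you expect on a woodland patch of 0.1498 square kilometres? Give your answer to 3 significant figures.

6.06

S = 8.856 × 0.1498^0.2
ln S = ln 8.856 + 0.2 × ln 0.1498 = 2.1811 + 0.2 × -1.8985 = 1.8014
S = e^1.8014 ≈ 6.058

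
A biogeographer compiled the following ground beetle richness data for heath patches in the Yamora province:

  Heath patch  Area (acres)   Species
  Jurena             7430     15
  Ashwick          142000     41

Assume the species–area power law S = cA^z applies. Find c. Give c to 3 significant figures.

z = ln(S₂/S₁) / ln(A₂/A₁) = ln(41/15) / ln(142000/7430) = 1.0055 / 2.9503 = 0.3408
c = S₁ / A₁^z = 15 / 7430^0.3408 = 15 / 20.86 = 0.7191

0.719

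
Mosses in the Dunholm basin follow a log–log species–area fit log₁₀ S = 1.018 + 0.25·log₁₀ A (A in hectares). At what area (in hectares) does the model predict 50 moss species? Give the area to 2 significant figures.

530 hectares

50 = 10.42 × A^0.25  ⇒  A^0.25 = 50/10.42 = 4.797
ln A = ln(4.797) / 0.25 = 1.5680 / 0.25 = 6.2720
A = e^6.2720 ≈ 529.5 hectares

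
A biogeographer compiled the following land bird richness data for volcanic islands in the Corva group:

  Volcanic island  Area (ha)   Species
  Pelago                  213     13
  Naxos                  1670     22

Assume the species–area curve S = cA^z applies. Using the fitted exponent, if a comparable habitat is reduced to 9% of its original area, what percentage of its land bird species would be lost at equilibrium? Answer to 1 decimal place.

z = ln(22/13) / ln(1670/213) = 0.5261 / 2.0593 = 0.2555
S_new/S_old = (A_new/A_old)^z = 0.09^0.2555 = exp(0.2555 × -2.4079) = 0.5406
Fraction lost = 1 − 0.5406 = 0.4594

45.9%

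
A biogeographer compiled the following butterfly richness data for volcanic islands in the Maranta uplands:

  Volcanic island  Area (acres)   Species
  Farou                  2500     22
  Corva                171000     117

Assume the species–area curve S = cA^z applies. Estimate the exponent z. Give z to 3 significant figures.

0.395

Taking logs: ln S = ln c + z ln A, so z = (ln S₂ − ln S₁)/(ln A₂ − ln A₁).
z = ln(117/22) / ln(171000/2500) = ln(5.318) / ln(68.4) = 1.6711 / 4.2254 = 0.3955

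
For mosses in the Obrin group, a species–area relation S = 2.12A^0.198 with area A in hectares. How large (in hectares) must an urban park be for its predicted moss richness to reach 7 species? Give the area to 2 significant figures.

420 hectares

7 = 2.12 × A^0.198  ⇒  A^0.198 = 7/2.12 = 3.302
ln A = ln(3.302) / 0.198 = 1.1945 / 0.198 = 6.0328
A = e^6.0328 ≈ 416.9 hectares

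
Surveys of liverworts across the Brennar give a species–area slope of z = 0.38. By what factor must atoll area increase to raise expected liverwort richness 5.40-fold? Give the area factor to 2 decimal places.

84.60

(A₂/A₁)^0.38 = 5.4, so A₂/A₁ = 5.4^(1/0.38) = 5.4^2.632
ln(A₂/A₁) = ln 5.4 / 0.38 = 1.6864 / 0.38 = 4.4379
A₂/A₁ = e^4.4379 ≈ 84.6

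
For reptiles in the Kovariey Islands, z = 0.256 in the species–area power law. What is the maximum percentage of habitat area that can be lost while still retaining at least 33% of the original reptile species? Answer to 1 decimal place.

Need (A_new/A_old)^0.256 = 0.33, so A_new/A_old = 0.33^(1/0.256) = 0.33^3.906
ln(A_new/A_old) = ln 0.33 / 0.256 = -1.1087 / 0.256 = -4.3307
A_new/A_old = e^-4.3307 ≈ 0.01316
Fraction that can be lost = 1 − 0.01316 = 0.9868

98.7%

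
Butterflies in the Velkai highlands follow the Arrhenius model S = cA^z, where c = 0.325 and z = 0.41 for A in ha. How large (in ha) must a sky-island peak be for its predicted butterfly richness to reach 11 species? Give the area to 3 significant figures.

5380 ha

11 = 0.325 × A^0.41  ⇒  A^0.41 = 11/0.325 = 33.85
ln A = ln(33.85) / 0.41 = 3.5218 / 0.41 = 8.5898
A = e^8.5898 ≈ 5377 ha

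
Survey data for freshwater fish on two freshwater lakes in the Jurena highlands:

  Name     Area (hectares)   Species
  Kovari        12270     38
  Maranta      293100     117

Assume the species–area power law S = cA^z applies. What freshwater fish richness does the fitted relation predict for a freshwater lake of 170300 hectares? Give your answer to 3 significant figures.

96.5

z = ln(117/38) / ln(293100/12270) = 1.1246 / 3.1734 = 0.3544
c = 38 / 12270^0.3544 = 38 / 28.12 = 1.351
S₃ = 1.351 × 170300^0.3544 = 1.351 × 71.43 ≈ 96.52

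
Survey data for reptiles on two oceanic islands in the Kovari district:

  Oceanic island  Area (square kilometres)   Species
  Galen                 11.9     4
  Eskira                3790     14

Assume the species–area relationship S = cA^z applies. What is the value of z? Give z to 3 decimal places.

0.217

Taking logs: ln S = ln c + z ln A, so z = (ln S₂ − ln S₁)/(ln A₂ − ln A₁).
z = ln(14/4) / ln(3790/11.9) = ln(3.5) / ln(318.5) = 1.2528 / 5.7636 = 0.2174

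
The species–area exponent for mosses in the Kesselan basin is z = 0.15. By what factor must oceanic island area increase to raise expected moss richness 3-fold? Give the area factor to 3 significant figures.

(A₂/A₁)^0.15 = 3, so A₂/A₁ = 3^(1/0.15) = 3^6.667
ln(A₂/A₁) = ln 3 / 0.15 = 1.0986 / 0.15 = 7.3241
A₂/A₁ = e^7.3241 ≈ 1516

1520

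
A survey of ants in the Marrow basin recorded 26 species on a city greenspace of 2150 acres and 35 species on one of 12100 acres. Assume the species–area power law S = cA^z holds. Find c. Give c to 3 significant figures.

6.94

z = ln(S₂/S₁) / ln(A₂/A₁) = ln(35/26) / ln(12100/2150) = 0.2973 / 1.7277 = 0.1720
c = S₁ / A₁^z = 26 / 2150^0.1720 = 26 / 3.744 = 6.944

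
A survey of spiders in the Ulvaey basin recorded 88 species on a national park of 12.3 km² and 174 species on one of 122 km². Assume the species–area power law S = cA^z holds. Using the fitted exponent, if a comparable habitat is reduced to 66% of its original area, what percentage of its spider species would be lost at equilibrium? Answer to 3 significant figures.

11.6%

z = ln(174/88) / ln(122/12.3) = 0.6817 / 2.2944 = 0.2971
S_new/S_old = (A_new/A_old)^z = 0.66^0.2971 = exp(0.2971 × -0.4155) = 0.8839
Fraction lost = 1 − 0.8839 = 0.1161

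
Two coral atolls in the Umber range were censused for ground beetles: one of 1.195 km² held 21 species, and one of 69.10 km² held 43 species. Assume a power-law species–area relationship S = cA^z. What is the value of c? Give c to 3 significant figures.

20.3

z = ln(S₂/S₁) / ln(A₂/A₁) = ln(43/21) / ln(69.1/1.195) = 0.7167 / 4.0574 = 0.1766
c = S₁ / A₁^z = 21 / 1.195^0.1766 = 21 / 1.032 = 20.35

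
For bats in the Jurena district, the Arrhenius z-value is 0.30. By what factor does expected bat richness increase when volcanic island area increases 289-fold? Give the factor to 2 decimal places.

S₂/S₁ = (A₂/A₁)^z = 289^0.3
ln(S₂/S₁) = 0.3 × ln 289 = 0.3 × 5.6664 = 1.6999
S₂/S₁ = e^1.6999 ≈ 5.474

5.47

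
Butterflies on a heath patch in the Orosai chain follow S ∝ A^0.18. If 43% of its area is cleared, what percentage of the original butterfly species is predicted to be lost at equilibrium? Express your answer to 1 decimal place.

S_new/S_old = (A_new/A_old)^z = 0.57^0.18
= exp(0.18 × ln 0.57) = exp(0.18 × -0.5621) = exp(-0.1012) ≈ 0.9038
Fraction lost = 1 − 0.9038 = 0.09623

9.6%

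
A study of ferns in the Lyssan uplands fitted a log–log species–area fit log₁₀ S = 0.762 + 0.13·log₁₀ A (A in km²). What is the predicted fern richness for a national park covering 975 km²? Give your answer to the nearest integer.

S = 5.781 × 975^0.13
ln S = ln 5.781 + 0.13 × ln 975 = 1.7546 + 0.13 × 6.8824 = 2.6493
S = e^2.6493 ≈ 14.14

14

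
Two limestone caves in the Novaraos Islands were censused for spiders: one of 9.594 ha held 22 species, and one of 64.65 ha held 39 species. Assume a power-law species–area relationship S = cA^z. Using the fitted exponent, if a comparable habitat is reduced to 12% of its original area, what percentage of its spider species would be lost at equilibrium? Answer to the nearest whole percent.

z = ln(39/22) / ln(64.65/9.594) = 0.5725 / 1.9079 = 0.3001
S_new/S_old = (A_new/A_old)^z = 0.12^0.3001 = exp(0.3001 × -2.1203) = 0.5293
Fraction lost = 1 − 0.5293 = 0.4707

47%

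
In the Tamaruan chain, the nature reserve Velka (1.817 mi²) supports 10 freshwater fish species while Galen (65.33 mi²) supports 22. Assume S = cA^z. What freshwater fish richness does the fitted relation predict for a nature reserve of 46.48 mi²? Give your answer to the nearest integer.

20

z = ln(22/10) / ln(65.33/1.817) = 0.7885 / 3.5823 = 0.2201
c = 10 / 1.817^0.2201 = 10 / 1.14 = 8.768
S₃ = 8.768 × 46.48^0.2201 = 8.768 × 2.328 ≈ 20.41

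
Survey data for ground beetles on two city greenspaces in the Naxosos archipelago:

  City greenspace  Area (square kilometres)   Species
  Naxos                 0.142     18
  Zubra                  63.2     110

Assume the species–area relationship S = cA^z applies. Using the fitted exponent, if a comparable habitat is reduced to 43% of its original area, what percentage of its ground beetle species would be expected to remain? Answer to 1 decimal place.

77.8%

z = ln(110/18) / ln(63.2/0.142) = 1.8101 / 6.0982 = 0.2968
S_new/S_old = (A_new/A_old)^z = 0.43^0.2968 = exp(0.2968 × -0.8440) = 0.7784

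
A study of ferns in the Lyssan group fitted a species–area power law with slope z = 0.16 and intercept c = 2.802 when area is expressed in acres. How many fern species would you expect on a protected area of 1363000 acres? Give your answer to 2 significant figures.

27

S = 2.802 × 1363000^0.16
ln S = ln 2.802 + 0.16 × ln 1363000 = 1.0303 + 0.16 × 14.1252 = 3.2904
S = e^3.2904 ≈ 26.85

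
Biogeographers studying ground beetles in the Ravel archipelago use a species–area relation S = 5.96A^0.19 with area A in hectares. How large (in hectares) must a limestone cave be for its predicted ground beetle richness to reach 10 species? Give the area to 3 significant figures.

10 = 5.96 × A^0.19  ⇒  A^0.19 = 10/5.96 = 1.678
ln A = ln(1.678) / 0.19 = 0.5175 / 0.19 = 2.7238
A = e^2.7238 ≈ 15.24 hectares

15.2 hectares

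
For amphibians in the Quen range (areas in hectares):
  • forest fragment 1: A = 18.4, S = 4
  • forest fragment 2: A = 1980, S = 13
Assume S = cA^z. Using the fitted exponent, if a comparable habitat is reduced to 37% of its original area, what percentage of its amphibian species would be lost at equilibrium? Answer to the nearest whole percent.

22%

z = ln(13/4) / ln(1980/18.4) = 1.1787 / 4.6785 = 0.2519
S_new/S_old = (A_new/A_old)^z = 0.37^0.2519 = exp(0.2519 × -0.9943) = 0.7784
Fraction lost = 1 − 0.7784 = 0.2216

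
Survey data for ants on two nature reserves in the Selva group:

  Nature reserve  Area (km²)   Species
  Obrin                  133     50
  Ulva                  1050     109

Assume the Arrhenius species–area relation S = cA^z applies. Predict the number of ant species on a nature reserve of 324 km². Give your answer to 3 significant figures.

z = ln(109/50) / ln(1050/133) = 0.7793 / 2.0662 = 0.3772
c = 50 / 133^0.3772 = 50 / 6.325 = 7.905
S₃ = 7.905 × 324^0.3772 = 7.905 × 8.85 ≈ 69.96

70.0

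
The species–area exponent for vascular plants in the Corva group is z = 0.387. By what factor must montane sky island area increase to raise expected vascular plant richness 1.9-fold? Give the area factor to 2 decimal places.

(A₂/A₁)^0.387 = 1.9, so A₂/A₁ = 1.9^(1/0.387) = 1.9^2.584
ln(A₂/A₁) = ln 1.9 / 0.387 = 0.6419 / 0.387 = 1.6585
A₂/A₁ = e^1.6585 ≈ 5.252

5.25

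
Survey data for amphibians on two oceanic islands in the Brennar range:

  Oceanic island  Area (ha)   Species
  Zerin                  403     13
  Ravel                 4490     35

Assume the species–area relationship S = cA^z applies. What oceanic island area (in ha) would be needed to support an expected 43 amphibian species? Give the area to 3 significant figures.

7410 ha

z = ln(35/13) / ln(4490/403) = 0.9904 / 2.4107 = 0.4108
c = 13 / 403^0.4108 = 13 / 11.76 = 1.106
A = (43/1.106)^(1/0.4108) ⇒ ln A = ln(38.89)/0.4108 = 8.9107
A = e^8.9107 ≈ 7411 ha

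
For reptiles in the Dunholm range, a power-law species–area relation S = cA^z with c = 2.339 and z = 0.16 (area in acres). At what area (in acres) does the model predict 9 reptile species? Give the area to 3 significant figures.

4550 acres

9 = 2.339 × A^0.16  ⇒  A^0.16 = 9/2.339 = 3.848
ln A = ln(3.848) / 0.16 = 1.3475 / 0.16 = 8.4219
A = e^8.4219 ≈ 4545 acres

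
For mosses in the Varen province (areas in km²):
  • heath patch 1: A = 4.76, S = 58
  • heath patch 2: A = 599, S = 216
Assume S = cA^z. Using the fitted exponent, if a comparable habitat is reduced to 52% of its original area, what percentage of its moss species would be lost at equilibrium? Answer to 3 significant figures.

16.3%

z = ln(216/58) / ln(599/4.76) = 1.3148 / 4.8350 = 0.2719
S_new/S_old = (A_new/A_old)^z = 0.52^0.2719 = exp(0.2719 × -0.6539) = 0.8371
Fraction lost = 1 − 0.8371 = 0.1629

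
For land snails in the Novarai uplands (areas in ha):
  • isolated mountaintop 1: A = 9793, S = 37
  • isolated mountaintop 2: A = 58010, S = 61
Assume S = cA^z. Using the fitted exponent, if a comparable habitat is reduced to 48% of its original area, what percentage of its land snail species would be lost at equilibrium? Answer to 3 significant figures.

18.6%

z = ln(61/37) / ln(58010/9793) = 0.5000 / 1.7789 = 0.2810
S_new/S_old = (A_new/A_old)^z = 0.48^0.2810 = exp(0.2810 × -0.7340) = 0.8136
Fraction lost = 1 − 0.8136 = 0.1864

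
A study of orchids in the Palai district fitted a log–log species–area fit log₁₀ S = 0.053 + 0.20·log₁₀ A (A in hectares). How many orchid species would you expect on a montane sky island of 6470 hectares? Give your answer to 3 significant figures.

S = 1.13 × 6470^0.2
ln S = ln 1.13 + 0.2 × ln 6470 = 0.1220 + 0.2 × 8.7749 = 1.8770
S = e^1.8770 ≈ 6.534

6.53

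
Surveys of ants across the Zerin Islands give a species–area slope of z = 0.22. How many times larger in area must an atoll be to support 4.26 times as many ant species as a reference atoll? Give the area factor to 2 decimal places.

726.03

(A₂/A₁)^0.22 = 4.26, so A₂/A₁ = 4.26^(1/0.22) = 4.26^4.545
ln(A₂/A₁) = ln 4.26 / 0.22 = 1.4493 / 0.22 = 6.5876
A₂/A₁ = e^6.5876 ≈ 726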